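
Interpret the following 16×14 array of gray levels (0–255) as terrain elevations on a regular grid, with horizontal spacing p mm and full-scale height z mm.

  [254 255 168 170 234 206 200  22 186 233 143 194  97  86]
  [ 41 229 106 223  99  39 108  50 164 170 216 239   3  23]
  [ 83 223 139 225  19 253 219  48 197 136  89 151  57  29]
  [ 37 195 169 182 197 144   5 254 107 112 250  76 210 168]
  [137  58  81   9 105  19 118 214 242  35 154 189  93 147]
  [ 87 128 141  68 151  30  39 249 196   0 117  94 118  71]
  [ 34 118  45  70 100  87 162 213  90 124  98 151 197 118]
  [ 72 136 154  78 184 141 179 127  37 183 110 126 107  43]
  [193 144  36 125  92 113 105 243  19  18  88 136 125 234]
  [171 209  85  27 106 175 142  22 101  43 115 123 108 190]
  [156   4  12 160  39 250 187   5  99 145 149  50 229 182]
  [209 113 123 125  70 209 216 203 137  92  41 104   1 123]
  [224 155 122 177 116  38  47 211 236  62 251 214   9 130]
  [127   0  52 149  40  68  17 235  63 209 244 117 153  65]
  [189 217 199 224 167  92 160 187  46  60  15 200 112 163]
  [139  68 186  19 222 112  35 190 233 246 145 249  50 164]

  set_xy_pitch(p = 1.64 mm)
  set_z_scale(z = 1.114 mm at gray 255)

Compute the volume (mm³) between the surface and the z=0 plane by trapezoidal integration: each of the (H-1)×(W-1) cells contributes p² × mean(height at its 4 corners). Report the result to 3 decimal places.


290.342

height_mm = gray/255 × 1.114; cell vol = 1.64² × mean(4 corners)
unit = 1.64² × 1.114 / (4×255) = 0.00293747 mm³ per gray-sum
row 0: Σ corner-gray over 13 cells = 7912  → 23.2412
row 1: Σ corner-gray over 13 cells = 6980  → 20.5035
row 2: Σ corner-gray over 13 cells = 7631  → 22.4158
row 3: Σ corner-gray over 13 cells = 6925  → 20.3419
row 4: Σ corner-gray over 13 cells = 5738  → 16.8552
row 5: Σ corner-gray over 13 cells = 5882  → 17.2782
row 6: Σ corner-gray over 13 cells = 6301  → 18.5090
row 7: Σ corner-gray over 13 cells = 6154  → 18.0772
row 8: Σ corner-gray over 13 cells = 5788  → 17.0020
row 9: Σ corner-gray over 13 cells = 5869  → 17.2400
row 10: Σ corner-gray over 13 cells = 6196  → 18.2005
row 11: Σ corner-gray over 13 cells = 6830  → 20.0629
row 12: Σ corner-gray over 13 cells = 6516  → 19.1405
row 13: Σ corner-gray over 13 cells = 6596  → 19.3755
row 14: Σ corner-gray over 13 cells = 7523  → 22.0985
Σ rows: total corner-gray = 98841  → 290.3420 mm³


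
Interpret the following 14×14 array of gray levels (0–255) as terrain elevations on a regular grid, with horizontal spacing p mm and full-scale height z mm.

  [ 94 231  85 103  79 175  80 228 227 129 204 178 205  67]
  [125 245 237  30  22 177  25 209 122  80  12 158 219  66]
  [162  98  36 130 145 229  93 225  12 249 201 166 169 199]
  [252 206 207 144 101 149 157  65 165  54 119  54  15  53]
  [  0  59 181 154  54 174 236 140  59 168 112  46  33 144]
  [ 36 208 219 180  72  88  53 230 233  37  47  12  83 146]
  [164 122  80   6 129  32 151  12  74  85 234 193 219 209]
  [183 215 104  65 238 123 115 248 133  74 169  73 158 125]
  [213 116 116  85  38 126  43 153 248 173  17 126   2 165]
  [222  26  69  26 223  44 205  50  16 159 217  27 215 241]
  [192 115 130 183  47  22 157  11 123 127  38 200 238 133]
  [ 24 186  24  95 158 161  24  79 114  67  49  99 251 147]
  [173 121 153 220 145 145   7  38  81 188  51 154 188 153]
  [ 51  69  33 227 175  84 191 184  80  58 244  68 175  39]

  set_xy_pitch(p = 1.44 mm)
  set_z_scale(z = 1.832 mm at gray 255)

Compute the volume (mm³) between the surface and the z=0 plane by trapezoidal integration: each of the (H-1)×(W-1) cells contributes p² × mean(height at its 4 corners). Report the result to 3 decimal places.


height_mm = gray/255 × 1.832; cell vol = 1.44² × mean(4 corners)
unit = 1.44² × 1.832 / (4×255) = 0.00372435 mm³ per gray-sum
row 0: Σ corner-gray over 13 cells = 7272  → 27.0835
row 1: Σ corner-gray over 13 cells = 7130  → 26.5546
row 2: Σ corner-gray over 13 cells = 7044  → 26.2343
row 3: Σ corner-gray over 13 cells = 6153  → 22.9159
row 4: Σ corner-gray over 13 cells = 6082  → 22.6515
row 5: Σ corner-gray over 13 cells = 6153  → 22.9159
row 6: Σ corner-gray over 13 cells = 6785  → 25.2697
row 7: Σ corner-gray over 13 cells = 6602  → 24.5881
row 8: Σ corner-gray over 13 cells = 5881  → 21.9029
row 9: Σ corner-gray over 13 cells = 6124  → 22.8079
row 10: Σ corner-gray over 13 cells = 5892  → 21.9439
row 11: Σ corner-gray over 13 cells = 6093  → 22.6925
row 12: Σ corner-gray over 13 cells = 6574  → 24.4839
Σ rows: total corner-gray = 83785  → 312.0445 mm³

312.045


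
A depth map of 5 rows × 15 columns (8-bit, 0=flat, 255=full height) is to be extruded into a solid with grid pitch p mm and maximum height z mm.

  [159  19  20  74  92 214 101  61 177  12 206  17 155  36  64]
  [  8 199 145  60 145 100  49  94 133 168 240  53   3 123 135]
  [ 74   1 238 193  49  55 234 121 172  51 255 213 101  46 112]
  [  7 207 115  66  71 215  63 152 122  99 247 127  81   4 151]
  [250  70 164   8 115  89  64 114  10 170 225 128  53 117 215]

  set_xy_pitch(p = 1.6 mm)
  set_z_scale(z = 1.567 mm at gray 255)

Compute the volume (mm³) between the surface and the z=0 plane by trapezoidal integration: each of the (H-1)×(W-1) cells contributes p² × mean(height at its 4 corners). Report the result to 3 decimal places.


101.956

height_mm = gray/255 × 1.567; cell vol = 1.6² × mean(4 corners)
unit = 1.6² × 1.567 / (4×255) = 0.00393286 mm³ per gray-sum
row 0: Σ corner-gray over 14 cells = 5758  → 22.6454
row 1: Σ corner-gray over 14 cells = 6811  → 26.7867
row 2: Σ corner-gray over 14 cells = 6940  → 27.2941
row 3: Σ corner-gray over 14 cells = 6415  → 25.2293
Σ rows: total corner-gray = 25924  → 101.9555 mm³


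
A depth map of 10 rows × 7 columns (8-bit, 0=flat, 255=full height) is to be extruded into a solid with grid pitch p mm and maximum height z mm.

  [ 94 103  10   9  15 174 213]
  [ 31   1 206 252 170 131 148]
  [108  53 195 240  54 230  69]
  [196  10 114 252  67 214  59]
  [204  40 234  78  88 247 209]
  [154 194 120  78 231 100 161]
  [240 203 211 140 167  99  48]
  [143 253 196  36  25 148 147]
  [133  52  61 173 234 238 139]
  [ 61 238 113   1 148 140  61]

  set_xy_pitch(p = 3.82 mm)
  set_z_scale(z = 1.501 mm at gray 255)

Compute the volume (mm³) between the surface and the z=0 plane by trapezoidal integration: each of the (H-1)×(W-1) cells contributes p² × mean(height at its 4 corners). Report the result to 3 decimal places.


645.264

height_mm = gray/255 × 1.501; cell vol = 3.82² × mean(4 corners)
unit = 3.82² × 1.501 / (4×255) = 0.0214737 mm³ per gray-sum
row 0: Σ corner-gray over 6 cells = 2628  → 56.4329
row 1: Σ corner-gray over 6 cells = 3420  → 73.4401
row 2: Σ corner-gray over 6 cells = 3290  → 70.6485
row 3: Σ corner-gray over 6 cells = 3356  → 72.0658
row 4: Σ corner-gray over 6 cells = 3548  → 76.1888
row 5: Σ corner-gray over 6 cells = 3689  → 79.2165
row 6: Σ corner-gray over 6 cells = 3534  → 75.8881
row 7: Σ corner-gray over 6 cells = 3394  → 72.8818
row 8: Σ corner-gray over 6 cells = 3190  → 68.5012
Σ rows: total corner-gray = 30049  → 645.2638 mm³


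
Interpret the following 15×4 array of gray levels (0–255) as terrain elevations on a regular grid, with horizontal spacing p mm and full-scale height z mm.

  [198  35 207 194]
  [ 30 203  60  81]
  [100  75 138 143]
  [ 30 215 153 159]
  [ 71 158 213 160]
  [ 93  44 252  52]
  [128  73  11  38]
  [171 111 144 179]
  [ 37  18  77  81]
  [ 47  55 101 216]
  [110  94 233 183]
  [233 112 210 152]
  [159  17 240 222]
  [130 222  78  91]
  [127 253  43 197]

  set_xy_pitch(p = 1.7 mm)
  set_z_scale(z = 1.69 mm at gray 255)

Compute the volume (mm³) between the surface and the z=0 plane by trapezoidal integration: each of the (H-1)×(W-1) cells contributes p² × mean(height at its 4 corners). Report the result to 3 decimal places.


height_mm = gray/255 × 1.69; cell vol = 1.7² × mean(4 corners)
unit = 1.7² × 1.69 / (4×255) = 0.00478833 mm³ per gray-sum
row 0: Σ corner-gray over 3 cells = 1513  → 7.2447
row 1: Σ corner-gray over 3 cells = 1306  → 6.2536
row 2: Σ corner-gray over 3 cells = 1594  → 7.6326
row 3: Σ corner-gray over 3 cells = 1898  → 9.0883
row 4: Σ corner-gray over 3 cells = 1710  → 8.1880
row 5: Σ corner-gray over 3 cells = 1071  → 5.1283
row 6: Σ corner-gray over 3 cells = 1194  → 5.7173
row 7: Σ corner-gray over 3 cells = 1168  → 5.5928
row 8: Σ corner-gray over 3 cells = 883  → 4.2281
row 9: Σ corner-gray over 3 cells = 1522  → 7.2878
row 10: Σ corner-gray over 3 cells = 1976  → 9.4617
row 11: Σ corner-gray over 3 cells = 1924  → 9.2128
row 12: Σ corner-gray over 3 cells = 1716  → 8.2168
row 13: Σ corner-gray over 3 cells = 1737  → 8.3173
Σ rows: total corner-gray = 21212  → 101.5701 mm³

101.570


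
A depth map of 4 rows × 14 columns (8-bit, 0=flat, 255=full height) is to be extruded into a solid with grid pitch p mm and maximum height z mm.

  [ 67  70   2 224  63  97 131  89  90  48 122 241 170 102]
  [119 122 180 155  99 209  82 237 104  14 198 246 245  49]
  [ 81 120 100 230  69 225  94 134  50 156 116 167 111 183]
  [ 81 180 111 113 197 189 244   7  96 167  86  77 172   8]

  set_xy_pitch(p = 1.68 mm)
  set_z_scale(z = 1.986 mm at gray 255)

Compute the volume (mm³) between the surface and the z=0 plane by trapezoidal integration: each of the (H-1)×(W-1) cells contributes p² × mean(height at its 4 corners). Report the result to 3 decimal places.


115.106

height_mm = gray/255 × 1.986; cell vol = 1.68² × mean(4 corners)
unit = 1.68² × 1.986 / (4×255) = 0.00549538 mm³ per gray-sum
row 0: Σ corner-gray over 13 cells = 6813  → 37.4400
row 1: Σ corner-gray over 13 cells = 7358  → 40.4350
row 2: Σ corner-gray over 13 cells = 6775  → 37.2312
Σ rows: total corner-gray = 20946  → 115.1062 mm³


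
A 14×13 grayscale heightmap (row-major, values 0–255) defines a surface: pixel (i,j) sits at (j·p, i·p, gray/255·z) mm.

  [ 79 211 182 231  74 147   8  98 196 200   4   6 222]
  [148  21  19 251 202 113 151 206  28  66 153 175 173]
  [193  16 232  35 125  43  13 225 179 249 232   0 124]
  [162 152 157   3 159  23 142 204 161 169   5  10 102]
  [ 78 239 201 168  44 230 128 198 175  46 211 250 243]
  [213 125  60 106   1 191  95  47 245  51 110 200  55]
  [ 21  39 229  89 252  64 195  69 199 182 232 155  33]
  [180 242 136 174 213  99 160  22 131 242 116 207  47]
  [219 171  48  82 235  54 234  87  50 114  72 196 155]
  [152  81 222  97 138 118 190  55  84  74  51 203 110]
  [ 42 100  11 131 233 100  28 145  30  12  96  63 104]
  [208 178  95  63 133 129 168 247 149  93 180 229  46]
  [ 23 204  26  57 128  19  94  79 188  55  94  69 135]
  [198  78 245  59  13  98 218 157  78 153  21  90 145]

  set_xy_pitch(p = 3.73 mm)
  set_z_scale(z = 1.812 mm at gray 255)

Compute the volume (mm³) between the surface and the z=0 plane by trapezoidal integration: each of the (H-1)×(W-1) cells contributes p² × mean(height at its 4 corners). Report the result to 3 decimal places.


height_mm = gray/255 × 1.812; cell vol = 3.73² × mean(4 corners)
unit = 3.73² × 1.812 / (4×255) = 0.0247159 mm³ per gray-sum
row 0: Σ corner-gray over 12 cells = 6106  → 150.9150
row 1: Σ corner-gray over 12 cells = 6106  → 150.9150
row 2: Σ corner-gray over 12 cells = 5649  → 139.6199
row 3: Σ corner-gray over 12 cells = 6735  → 166.4613
row 4: Σ corner-gray over 12 cells = 6831  → 168.8340
row 5: Σ corner-gray over 12 cells = 6194  → 153.0900
row 6: Σ corner-gray over 12 cells = 7175  → 177.3363
row 7: Σ corner-gray over 12 cells = 6771  → 167.3511
row 8: Σ corner-gray over 12 cells = 5948  → 147.0099
row 9: Σ corner-gray over 12 cells = 4932  → 121.8986
row 10: Σ corner-gray over 12 cells = 5626  → 139.0514
row 11: Σ corner-gray over 12 cells = 5766  → 142.5116
row 12: Σ corner-gray over 12 cells = 4947  → 122.2693
Σ rows: total corner-gray = 78786  → 1947.2636 mm³

1947.264


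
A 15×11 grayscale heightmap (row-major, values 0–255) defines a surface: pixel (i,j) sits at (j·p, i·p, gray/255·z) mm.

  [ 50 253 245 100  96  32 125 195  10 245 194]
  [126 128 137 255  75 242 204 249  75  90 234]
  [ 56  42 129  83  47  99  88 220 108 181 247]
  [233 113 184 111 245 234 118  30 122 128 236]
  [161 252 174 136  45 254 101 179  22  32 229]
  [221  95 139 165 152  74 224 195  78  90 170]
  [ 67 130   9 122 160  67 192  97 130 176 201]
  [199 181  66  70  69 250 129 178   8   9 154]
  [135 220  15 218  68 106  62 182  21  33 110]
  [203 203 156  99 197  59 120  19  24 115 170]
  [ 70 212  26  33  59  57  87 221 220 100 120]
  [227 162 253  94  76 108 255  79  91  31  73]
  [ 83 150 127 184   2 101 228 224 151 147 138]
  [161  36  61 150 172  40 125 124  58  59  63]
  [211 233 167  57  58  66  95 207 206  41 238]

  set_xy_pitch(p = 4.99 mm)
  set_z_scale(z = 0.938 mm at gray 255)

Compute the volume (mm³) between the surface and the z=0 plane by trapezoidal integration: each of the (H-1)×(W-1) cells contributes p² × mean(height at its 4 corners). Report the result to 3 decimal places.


1633.956

height_mm = gray/255 × 0.938; cell vol = 4.99² × mean(4 corners)
unit = 4.99² × 0.938 / (4×255) = 0.0228983 mm³ per gray-sum
row 0: Σ corner-gray over 10 cells = 6116  → 140.0462
row 1: Σ corner-gray over 10 cells = 5567  → 127.4750
row 2: Σ corner-gray over 10 cells = 5336  → 122.1855
row 3: Σ corner-gray over 10 cells = 5819  → 133.2454
row 4: Σ corner-gray over 10 cells = 5595  → 128.1161
row 5: Σ corner-gray over 10 cells = 5249  → 120.1933
row 6: Σ corner-gray over 10 cells = 4707  → 107.7824
row 7: Σ corner-gray over 10 cells = 4368  → 100.0199
row 8: Σ corner-gray over 10 cells = 4452  → 101.9434
row 9: Σ corner-gray over 10 cells = 4577  → 104.8056
row 10: Σ corner-gray over 10 cells = 4818  → 110.3241
row 11: Σ corner-gray over 10 cells = 5447  → 124.7272
row 12: Σ corner-gray over 10 cells = 4723  → 108.1488
row 13: Σ corner-gray over 10 cells = 4583  → 104.9430
Σ rows: total corner-gray = 71357  → 1633.9559 mm³


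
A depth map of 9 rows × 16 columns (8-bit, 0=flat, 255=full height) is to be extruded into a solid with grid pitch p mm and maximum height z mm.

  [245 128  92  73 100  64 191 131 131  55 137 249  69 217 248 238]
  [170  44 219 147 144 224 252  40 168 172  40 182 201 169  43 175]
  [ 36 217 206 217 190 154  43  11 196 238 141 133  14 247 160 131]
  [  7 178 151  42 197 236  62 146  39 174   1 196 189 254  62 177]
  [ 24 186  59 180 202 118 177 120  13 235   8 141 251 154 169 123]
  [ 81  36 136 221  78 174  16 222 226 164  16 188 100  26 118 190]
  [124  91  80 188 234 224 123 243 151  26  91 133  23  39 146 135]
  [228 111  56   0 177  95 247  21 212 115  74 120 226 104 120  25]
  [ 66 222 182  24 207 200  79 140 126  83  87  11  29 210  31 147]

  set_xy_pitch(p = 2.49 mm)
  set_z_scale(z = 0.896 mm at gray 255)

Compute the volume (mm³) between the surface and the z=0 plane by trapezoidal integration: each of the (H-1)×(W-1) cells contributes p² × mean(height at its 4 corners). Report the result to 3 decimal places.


350.484

height_mm = gray/255 × 0.896; cell vol = 2.49² × mean(4 corners)
unit = 2.49² × 0.896 / (4×255) = 0.00544636 mm³ per gray-sum
row 0: Σ corner-gray over 15 cells = 8688  → 47.3180
row 1: Σ corner-gray over 15 cells = 8936  → 48.6687
row 2: Σ corner-gray over 15 cells = 8539  → 46.5065
row 3: Σ corner-gray over 15 cells = 8211  → 44.7201
row 4: Σ corner-gray over 15 cells = 7886  → 42.9500
row 5: Σ corner-gray over 15 cells = 7556  → 41.1527
row 6: Σ corner-gray over 15 cells = 7452  → 40.5863
row 7: Σ corner-gray over 15 cells = 7084  → 38.5820
Σ rows: total corner-gray = 64352  → 350.4843 mm³


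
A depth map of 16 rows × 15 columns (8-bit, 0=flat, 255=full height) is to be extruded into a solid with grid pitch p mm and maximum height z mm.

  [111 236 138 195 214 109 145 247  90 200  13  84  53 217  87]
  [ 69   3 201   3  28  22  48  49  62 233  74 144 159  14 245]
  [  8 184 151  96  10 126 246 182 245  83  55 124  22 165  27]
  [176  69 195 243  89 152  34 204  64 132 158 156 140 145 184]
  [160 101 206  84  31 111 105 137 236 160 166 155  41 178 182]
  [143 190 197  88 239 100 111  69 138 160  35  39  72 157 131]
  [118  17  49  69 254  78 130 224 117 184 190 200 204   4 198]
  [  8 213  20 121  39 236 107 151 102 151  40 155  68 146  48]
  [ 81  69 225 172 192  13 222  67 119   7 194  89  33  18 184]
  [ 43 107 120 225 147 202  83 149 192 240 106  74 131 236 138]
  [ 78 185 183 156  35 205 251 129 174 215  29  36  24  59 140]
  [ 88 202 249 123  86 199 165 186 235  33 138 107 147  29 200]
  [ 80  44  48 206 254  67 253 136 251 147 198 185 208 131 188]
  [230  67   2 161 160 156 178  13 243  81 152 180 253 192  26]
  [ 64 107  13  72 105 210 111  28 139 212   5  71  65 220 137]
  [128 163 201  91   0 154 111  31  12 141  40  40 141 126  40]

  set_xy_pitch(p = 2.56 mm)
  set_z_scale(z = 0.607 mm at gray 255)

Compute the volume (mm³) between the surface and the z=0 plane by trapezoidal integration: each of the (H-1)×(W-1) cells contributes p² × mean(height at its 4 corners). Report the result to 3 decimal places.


418.013

height_mm = gray/255 × 0.607; cell vol = 2.56² × mean(4 corners)
unit = 2.56² × 0.607 / (4×255) = 0.00390003 mm³ per gray-sum
row 0: Σ corner-gray over 14 cells = 6474  → 25.2488
row 1: Σ corner-gray over 14 cells = 5807  → 22.6475
row 2: Σ corner-gray over 14 cells = 7335  → 28.6068
row 3: Σ corner-gray over 14 cells = 7686  → 29.9757
row 4: Σ corner-gray over 14 cells = 7228  → 28.1894
row 5: Σ corner-gray over 14 cells = 7220  → 28.1582
row 6: Σ corner-gray over 14 cells = 6910  → 26.9492
row 7: Σ corner-gray over 14 cells = 6259  → 24.4103
row 8: Σ corner-gray over 14 cells = 7310  → 28.5093
row 9: Σ corner-gray over 14 cells = 7785  → 30.3618
row 10: Σ corner-gray over 14 cells = 7666  → 29.8977
row 11: Σ corner-gray over 14 cells = 8610  → 33.5793
row 12: Σ corner-gray over 14 cells = 8456  → 32.9787
row 13: Σ corner-gray over 14 cells = 6849  → 26.7113
row 14: Σ corner-gray over 14 cells = 5587  → 21.7895
Σ rows: total corner-gray = 107182  → 418.0135 mm³


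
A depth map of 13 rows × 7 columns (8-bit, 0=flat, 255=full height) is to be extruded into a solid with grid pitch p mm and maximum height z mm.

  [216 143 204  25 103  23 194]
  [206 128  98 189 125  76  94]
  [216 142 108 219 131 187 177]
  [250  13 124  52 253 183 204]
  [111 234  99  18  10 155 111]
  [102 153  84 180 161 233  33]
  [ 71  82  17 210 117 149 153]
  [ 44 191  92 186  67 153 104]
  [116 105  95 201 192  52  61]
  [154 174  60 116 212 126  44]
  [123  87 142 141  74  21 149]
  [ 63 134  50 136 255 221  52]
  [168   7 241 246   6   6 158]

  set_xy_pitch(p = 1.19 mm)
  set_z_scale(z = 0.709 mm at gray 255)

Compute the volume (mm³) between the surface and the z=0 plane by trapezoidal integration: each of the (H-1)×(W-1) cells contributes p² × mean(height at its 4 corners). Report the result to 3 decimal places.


36.294

height_mm = gray/255 × 0.709; cell vol = 1.19² × mean(4 corners)
unit = 1.19² × 0.709 / (4×255) = 0.000984328 mm³ per gray-sum
row 0: Σ corner-gray over 6 cells = 2938  → 2.8920
row 1: Σ corner-gray over 6 cells = 3499  → 3.4442
row 2: Σ corner-gray over 6 cells = 3671  → 3.6135
row 3: Σ corner-gray over 6 cells = 2958  → 2.9116
row 4: Σ corner-gray over 6 cells = 3011  → 2.9638
row 5: Σ corner-gray over 6 cells = 3131  → 3.0819
row 6: Σ corner-gray over 6 cells = 2900  → 2.8546
row 7: Σ corner-gray over 6 cells = 2993  → 2.9461
row 8: Σ corner-gray over 6 cells = 3041  → 2.9933
row 9: Σ corner-gray over 6 cells = 2776  → 2.7325
row 10: Σ corner-gray over 6 cells = 2909  → 2.8634
row 11: Σ corner-gray over 6 cells = 3045  → 2.9973
Σ rows: total corner-gray = 36872  → 36.2942 mm³


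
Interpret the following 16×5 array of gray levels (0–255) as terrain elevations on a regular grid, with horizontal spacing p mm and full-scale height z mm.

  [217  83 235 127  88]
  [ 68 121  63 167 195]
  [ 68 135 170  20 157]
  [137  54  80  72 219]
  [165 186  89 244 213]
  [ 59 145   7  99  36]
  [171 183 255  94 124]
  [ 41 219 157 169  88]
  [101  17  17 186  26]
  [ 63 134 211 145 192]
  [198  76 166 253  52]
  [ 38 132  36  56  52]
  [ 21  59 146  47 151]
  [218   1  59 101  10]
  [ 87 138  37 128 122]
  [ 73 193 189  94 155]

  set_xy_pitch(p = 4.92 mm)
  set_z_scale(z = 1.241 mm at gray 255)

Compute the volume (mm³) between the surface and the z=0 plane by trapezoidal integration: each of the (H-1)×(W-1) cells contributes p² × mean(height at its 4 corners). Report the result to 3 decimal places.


height_mm = gray/255 × 1.241; cell vol = 4.92² × mean(4 corners)
unit = 4.92² × 1.241 / (4×255) = 0.0294511 mm³ per gray-sum
row 0: Σ corner-gray over 4 cells = 2160  → 63.6144
row 1: Σ corner-gray over 4 cells = 1840  → 54.1901
row 2: Σ corner-gray over 4 cells = 1643  → 48.3882
row 3: Σ corner-gray over 4 cells = 2184  → 64.3212
row 4: Σ corner-gray over 4 cells = 2013  → 59.2851
row 5: Σ corner-gray over 4 cells = 1956  → 57.6064
row 6: Σ corner-gray over 4 cells = 2578  → 75.9250
row 7: Σ corner-gray over 4 cells = 1786  → 52.5997
row 8: Σ corner-gray over 4 cells = 1802  → 53.0709
row 9: Σ corner-gray over 4 cells = 2475  → 72.8915
row 10: Σ corner-gray over 4 cells = 1778  → 52.3641
row 11: Σ corner-gray over 4 cells = 1214  → 35.7537
row 12: Σ corner-gray over 4 cells = 1226  → 36.1071
row 13: Σ corner-gray over 4 cells = 1365  → 40.2008
row 14: Σ corner-gray over 4 cells = 1995  → 58.7550
Σ rows: total corner-gray = 28015  → 825.0731 mm³

825.073


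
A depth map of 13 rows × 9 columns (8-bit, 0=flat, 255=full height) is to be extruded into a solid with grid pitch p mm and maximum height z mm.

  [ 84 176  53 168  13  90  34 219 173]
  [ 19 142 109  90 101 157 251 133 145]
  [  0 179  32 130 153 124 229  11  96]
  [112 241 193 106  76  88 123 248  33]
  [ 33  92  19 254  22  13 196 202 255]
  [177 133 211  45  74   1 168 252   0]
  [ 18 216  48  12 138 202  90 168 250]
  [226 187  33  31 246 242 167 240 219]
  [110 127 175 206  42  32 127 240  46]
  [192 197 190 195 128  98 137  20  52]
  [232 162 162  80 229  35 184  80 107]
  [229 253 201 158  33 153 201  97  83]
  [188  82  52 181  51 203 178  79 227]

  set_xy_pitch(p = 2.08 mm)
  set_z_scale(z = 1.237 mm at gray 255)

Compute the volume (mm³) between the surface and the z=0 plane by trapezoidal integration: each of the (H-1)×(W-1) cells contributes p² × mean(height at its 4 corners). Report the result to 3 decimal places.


269.361

height_mm = gray/255 × 1.237; cell vol = 2.08² × mean(4 corners)
unit = 2.08² × 1.237 / (4×255) = 0.00524682 mm³ per gray-sum
row 0: Σ corner-gray over 8 cells = 3893  → 20.4259
row 1: Σ corner-gray over 8 cells = 3942  → 20.6830
row 2: Σ corner-gray over 8 cells = 4107  → 21.5487
row 3: Σ corner-gray over 8 cells = 4179  → 21.9265
row 4: Σ corner-gray over 8 cells = 3829  → 20.0901
row 5: Σ corner-gray over 8 cells = 3961  → 20.7827
row 6: Σ corner-gray over 8 cells = 4753  → 24.9381
row 7: Σ corner-gray over 8 cells = 4791  → 25.1375
row 8: Σ corner-gray over 8 cells = 4228  → 22.1836
row 9: Σ corner-gray over 8 cells = 4377  → 22.9653
row 10: Σ corner-gray over 8 cells = 4707  → 24.6968
row 11: Σ corner-gray over 8 cells = 4571  → 23.9832
Σ rows: total corner-gray = 51338  → 269.3613 mm³


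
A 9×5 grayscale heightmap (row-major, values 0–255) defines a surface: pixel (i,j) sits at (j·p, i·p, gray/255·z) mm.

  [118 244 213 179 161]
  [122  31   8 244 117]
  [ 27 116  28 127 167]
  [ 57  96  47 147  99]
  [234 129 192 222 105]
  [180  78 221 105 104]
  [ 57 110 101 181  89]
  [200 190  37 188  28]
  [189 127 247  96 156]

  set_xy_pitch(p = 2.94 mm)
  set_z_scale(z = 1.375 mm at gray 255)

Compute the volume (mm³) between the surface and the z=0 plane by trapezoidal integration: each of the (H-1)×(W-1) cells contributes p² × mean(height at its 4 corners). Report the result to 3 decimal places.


191.091

height_mm = gray/255 × 1.375; cell vol = 2.94² × mean(4 corners)
unit = 2.94² × 1.375 / (4×255) = 0.0116519 mm³ per gray-sum
row 0: Σ corner-gray over 4 cells = 2356  → 27.4519
row 1: Σ corner-gray over 4 cells = 1541  → 17.9556
row 2: Σ corner-gray over 4 cells = 1472  → 17.1516
row 3: Σ corner-gray over 4 cells = 2161  → 25.1798
row 4: Σ corner-gray over 4 cells = 2517  → 29.3279
row 5: Σ corner-gray over 4 cells = 2022  → 23.5602
row 6: Σ corner-gray over 4 cells = 1988  → 23.1640
row 7: Σ corner-gray over 4 cells = 2343  → 27.3004
Σ rows: total corner-gray = 16400  → 191.0914 mm³


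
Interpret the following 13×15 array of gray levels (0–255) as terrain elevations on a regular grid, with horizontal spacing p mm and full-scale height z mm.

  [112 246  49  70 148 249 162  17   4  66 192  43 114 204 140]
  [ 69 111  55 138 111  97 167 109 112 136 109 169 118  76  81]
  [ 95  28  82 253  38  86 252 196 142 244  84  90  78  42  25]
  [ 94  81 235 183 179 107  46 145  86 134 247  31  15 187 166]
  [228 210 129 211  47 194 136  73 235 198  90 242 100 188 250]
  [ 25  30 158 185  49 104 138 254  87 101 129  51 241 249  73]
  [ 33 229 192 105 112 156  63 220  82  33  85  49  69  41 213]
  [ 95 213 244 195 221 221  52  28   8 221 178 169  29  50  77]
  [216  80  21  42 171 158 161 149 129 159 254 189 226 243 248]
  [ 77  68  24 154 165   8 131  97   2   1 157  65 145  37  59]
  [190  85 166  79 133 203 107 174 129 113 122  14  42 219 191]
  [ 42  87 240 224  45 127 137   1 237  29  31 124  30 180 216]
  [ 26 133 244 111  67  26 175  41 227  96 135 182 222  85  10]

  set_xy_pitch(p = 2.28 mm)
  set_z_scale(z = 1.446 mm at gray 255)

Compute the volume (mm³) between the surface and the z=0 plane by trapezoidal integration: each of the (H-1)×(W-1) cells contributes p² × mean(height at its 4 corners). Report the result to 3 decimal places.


622.413

height_mm = gray/255 × 1.446; cell vol = 2.28² × mean(4 corners)
unit = 2.28² × 1.446 / (4×255) = 0.0073695 mm³ per gray-sum
row 0: Σ corner-gray over 14 cells = 6546  → 48.2407
row 1: Σ corner-gray over 14 cells = 6516  → 48.0196
row 2: Σ corner-gray over 14 cells = 6962  → 51.3064
row 3: Σ corner-gray over 14 cells = 8196  → 60.4004
row 4: Σ corner-gray over 14 cells = 8234  → 60.6804
row 5: Σ corner-gray over 14 cells = 6768  → 49.8768
row 6: Σ corner-gray over 14 cells = 6948  → 51.2033
row 7: Σ corner-gray over 14 cells = 8258  → 60.8573
row 8: Σ corner-gray over 14 cells = 6672  → 49.1693
row 9: Σ corner-gray over 14 cells = 5797  → 42.7210
row 10: Σ corner-gray over 14 cells = 6795  → 50.0757
row 11: Σ corner-gray over 14 cells = 6766  → 49.8620
Σ rows: total corner-gray = 84458  → 622.4129 mm³


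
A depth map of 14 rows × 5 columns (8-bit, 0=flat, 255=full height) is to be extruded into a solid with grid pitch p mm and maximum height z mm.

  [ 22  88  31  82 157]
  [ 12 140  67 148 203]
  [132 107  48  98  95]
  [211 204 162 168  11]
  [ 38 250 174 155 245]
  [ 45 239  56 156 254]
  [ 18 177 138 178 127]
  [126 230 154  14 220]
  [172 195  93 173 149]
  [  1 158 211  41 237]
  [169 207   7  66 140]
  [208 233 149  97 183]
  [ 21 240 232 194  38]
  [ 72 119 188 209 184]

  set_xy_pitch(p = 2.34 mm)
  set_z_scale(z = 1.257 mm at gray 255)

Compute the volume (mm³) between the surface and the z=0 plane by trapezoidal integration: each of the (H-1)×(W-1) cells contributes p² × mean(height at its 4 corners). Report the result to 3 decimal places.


198.489

height_mm = gray/255 × 1.257; cell vol = 2.34² × mean(4 corners)
unit = 2.34² × 1.257 / (4×255) = 0.00674787 mm³ per gray-sum
row 0: Σ corner-gray over 4 cells = 1506  → 10.1623
row 1: Σ corner-gray over 4 cells = 1658  → 11.1880
row 2: Σ corner-gray over 4 cells = 2023  → 13.6509
row 3: Σ corner-gray over 4 cells = 2731  → 18.4284
row 4: Σ corner-gray over 4 cells = 2642  → 17.8279
row 5: Σ corner-gray over 4 cells = 2332  → 15.7360
row 6: Σ corner-gray over 4 cells = 2273  → 15.3379
row 7: Σ corner-gray over 4 cells = 2385  → 16.0937
row 8: Σ corner-gray over 4 cells = 2301  → 15.5269
row 9: Σ corner-gray over 4 cells = 1927  → 13.0031
row 10: Σ corner-gray over 4 cells = 2218  → 14.9668
row 11: Σ corner-gray over 4 cells = 2740  → 18.4892
row 12: Σ corner-gray over 4 cells = 2679  → 18.0775
Σ rows: total corner-gray = 29415  → 198.4886 mm³


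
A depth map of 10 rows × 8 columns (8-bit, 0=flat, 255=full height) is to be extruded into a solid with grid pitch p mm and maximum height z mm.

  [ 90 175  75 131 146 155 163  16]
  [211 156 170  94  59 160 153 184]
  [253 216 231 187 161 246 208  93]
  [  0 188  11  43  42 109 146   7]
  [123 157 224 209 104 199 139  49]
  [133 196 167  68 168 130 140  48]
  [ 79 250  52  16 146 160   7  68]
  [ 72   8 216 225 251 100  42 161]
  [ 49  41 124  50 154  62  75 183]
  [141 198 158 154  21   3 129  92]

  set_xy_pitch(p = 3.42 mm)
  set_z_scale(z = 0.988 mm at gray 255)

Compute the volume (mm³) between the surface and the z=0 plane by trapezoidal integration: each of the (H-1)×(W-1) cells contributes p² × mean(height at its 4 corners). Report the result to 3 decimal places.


369.578

height_mm = gray/255 × 0.988; cell vol = 3.42² × mean(4 corners)
unit = 3.42² × 0.988 / (4×255) = 0.0113295 mm³ per gray-sum
row 0: Σ corner-gray over 7 cells = 3775  → 42.7687
row 1: Σ corner-gray over 7 cells = 4823  → 54.6420
row 2: Σ corner-gray over 7 cells = 3929  → 44.5134
row 3: Σ corner-gray over 7 cells = 3321  → 37.6251
row 4: Σ corner-gray over 7 cells = 4155  → 47.0739
row 5: Σ corner-gray over 7 cells = 3328  → 37.7044
row 6: Σ corner-gray over 7 cells = 3326  → 37.6818
row 7: Σ corner-gray over 7 cells = 3161  → 35.8124
row 8: Σ corner-gray over 7 cells = 2803  → 31.7565
Σ rows: total corner-gray = 32621  → 369.5781 mm³


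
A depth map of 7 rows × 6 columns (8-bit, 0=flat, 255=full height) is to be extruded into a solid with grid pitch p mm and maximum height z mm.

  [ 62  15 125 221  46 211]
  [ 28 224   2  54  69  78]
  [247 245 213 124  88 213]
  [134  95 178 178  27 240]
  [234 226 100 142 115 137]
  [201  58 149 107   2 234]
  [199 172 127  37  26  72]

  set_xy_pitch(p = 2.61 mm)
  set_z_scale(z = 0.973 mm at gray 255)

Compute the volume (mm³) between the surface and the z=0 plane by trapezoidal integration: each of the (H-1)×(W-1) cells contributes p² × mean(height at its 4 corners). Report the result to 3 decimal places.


height_mm = gray/255 × 0.973; cell vol = 2.61² × mean(4 corners)
unit = 2.61² × 0.973 / (4×255) = 0.00649821 mm³ per gray-sum
row 0: Σ corner-gray over 5 cells = 1891  → 12.2881
row 1: Σ corner-gray over 5 cells = 2604  → 16.9213
row 2: Σ corner-gray over 5 cells = 3130  → 20.3394
row 3: Σ corner-gray over 5 cells = 2867  → 18.6304
row 4: Σ corner-gray over 5 cells = 2604  → 16.9213
row 5: Σ corner-gray over 5 cells = 2062  → 13.3993
Σ rows: total corner-gray = 15158  → 98.4999 mm³

98.500


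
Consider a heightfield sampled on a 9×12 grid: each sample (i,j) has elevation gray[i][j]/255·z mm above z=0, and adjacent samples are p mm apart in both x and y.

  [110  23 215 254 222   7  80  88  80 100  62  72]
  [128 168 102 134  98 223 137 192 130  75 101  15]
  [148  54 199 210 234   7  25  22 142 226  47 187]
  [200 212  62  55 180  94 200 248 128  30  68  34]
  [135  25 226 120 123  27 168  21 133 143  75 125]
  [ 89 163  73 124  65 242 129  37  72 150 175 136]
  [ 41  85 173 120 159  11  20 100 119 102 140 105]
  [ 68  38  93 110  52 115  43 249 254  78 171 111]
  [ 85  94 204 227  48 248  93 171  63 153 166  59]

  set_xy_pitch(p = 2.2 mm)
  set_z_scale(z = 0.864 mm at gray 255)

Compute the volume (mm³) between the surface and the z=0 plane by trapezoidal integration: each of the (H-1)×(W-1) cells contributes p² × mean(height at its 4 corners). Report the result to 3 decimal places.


171.657

height_mm = gray/255 × 0.864; cell vol = 2.2² × mean(4 corners)
unit = 2.2² × 0.864 / (4×255) = 0.00409976 mm³ per gray-sum
row 0: Σ corner-gray over 11 cells = 5307  → 21.7575
row 1: Σ corner-gray over 11 cells = 5530  → 22.6717
row 2: Σ corner-gray over 11 cells = 5455  → 22.3642
row 3: Σ corner-gray over 11 cells = 5170  → 21.1958
row 4: Σ corner-gray over 11 cells = 5067  → 20.7735
row 5: Σ corner-gray over 11 cells = 4889  → 20.0437
row 6: Σ corner-gray over 11 cells = 4789  → 19.6338
row 7: Σ corner-gray over 11 cells = 5663  → 23.2170
Σ rows: total corner-gray = 41870  → 171.6571 mm³


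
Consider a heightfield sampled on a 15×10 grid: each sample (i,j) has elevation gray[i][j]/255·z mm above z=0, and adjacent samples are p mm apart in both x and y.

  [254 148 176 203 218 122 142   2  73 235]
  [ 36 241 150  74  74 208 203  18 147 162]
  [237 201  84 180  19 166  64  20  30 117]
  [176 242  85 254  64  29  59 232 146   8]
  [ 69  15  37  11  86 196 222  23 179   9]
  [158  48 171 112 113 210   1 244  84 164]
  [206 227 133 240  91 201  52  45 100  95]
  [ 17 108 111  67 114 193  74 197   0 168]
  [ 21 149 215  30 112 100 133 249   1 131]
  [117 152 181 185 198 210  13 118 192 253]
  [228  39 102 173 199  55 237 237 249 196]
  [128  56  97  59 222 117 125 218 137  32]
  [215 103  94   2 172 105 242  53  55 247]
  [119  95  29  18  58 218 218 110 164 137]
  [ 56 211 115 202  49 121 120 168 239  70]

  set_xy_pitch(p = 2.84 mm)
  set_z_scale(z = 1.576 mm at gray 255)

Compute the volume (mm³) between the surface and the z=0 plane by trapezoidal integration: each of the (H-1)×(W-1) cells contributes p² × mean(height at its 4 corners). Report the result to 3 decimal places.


798.686

height_mm = gray/255 × 1.576; cell vol = 2.84² × mean(4 corners)
unit = 2.84² × 1.576 / (4×255) = 0.0124621 mm³ per gray-sum
row 0: Σ corner-gray over 9 cells = 5085  → 63.3700
row 1: Σ corner-gray over 9 cells = 4310  → 53.7118
row 2: Σ corner-gray over 9 cells = 4288  → 53.4377
row 3: Σ corner-gray over 9 cells = 4022  → 50.1227
row 4: Σ corner-gray over 9 cells = 3904  → 48.6522
row 5: Σ corner-gray over 9 cells = 4767  → 59.4070
row 6: Σ corner-gray over 9 cells = 4392  → 54.7337
row 7: Σ corner-gray over 9 cells = 4043  → 50.3844
row 8: Σ corner-gray over 9 cells = 4998  → 62.2858
row 9: Σ corner-gray over 9 cells = 5874  → 73.2026
row 10: Σ corner-gray over 9 cells = 5228  → 65.1521
row 11: Σ corner-gray over 9 cells = 4336  → 54.0359
row 12: Σ corner-gray over 9 cells = 4190  → 52.2164
row 13: Σ corner-gray over 9 cells = 4652  → 57.9739
Σ rows: total corner-gray = 64089  → 798.6863 mm³


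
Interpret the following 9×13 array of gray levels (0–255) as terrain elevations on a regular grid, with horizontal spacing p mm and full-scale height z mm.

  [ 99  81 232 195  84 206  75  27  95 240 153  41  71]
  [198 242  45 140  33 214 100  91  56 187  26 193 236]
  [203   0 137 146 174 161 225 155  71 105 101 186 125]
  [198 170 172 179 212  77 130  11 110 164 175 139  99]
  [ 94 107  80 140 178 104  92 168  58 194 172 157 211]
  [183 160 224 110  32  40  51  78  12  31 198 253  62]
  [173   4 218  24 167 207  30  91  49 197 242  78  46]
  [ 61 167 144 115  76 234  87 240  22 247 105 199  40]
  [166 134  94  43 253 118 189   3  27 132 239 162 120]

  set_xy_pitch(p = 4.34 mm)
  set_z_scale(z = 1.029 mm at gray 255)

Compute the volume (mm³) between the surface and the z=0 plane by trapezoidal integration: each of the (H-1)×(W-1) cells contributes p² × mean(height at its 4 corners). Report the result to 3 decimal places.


height_mm = gray/255 × 1.029; cell vol = 4.34² × mean(4 corners)
unit = 4.34² × 1.029 / (4×255) = 0.0190018 mm³ per gray-sum
row 0: Σ corner-gray over 12 cells = 6116  → 116.2150
row 1: Σ corner-gray over 12 cells = 6338  → 120.4334
row 2: Σ corner-gray over 12 cells = 6625  → 125.8869
row 3: Σ corner-gray over 12 cells = 6580  → 125.0318
row 4: Σ corner-gray over 12 cells = 5828  → 110.7425
row 5: Σ corner-gray over 12 cells = 5456  → 103.6738
row 6: Σ corner-gray over 12 cells = 6206  → 117.9251
row 7: Σ corner-gray over 12 cells = 6447  → 122.5046
Σ rows: total corner-gray = 49596  → 942.4131 mm³

942.413


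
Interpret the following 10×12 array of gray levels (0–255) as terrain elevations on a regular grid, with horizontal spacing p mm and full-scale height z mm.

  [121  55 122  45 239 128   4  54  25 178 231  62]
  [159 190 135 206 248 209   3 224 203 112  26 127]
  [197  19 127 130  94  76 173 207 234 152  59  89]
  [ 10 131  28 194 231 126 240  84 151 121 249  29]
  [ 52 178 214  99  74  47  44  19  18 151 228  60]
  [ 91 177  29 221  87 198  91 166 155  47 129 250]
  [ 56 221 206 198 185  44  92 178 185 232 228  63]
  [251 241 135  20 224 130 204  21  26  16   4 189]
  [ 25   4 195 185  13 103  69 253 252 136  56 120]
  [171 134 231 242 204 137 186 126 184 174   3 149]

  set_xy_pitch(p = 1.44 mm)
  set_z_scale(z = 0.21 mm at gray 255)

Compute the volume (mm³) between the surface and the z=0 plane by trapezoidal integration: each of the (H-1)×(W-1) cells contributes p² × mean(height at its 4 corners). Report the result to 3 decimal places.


height_mm = gray/255 × 0.21; cell vol = 1.44² × mean(4 corners)
unit = 1.44² × 0.21 / (4×255) = 0.000426918 mm³ per gray-sum
row 0: Σ corner-gray over 11 cells = 5743  → 2.4518
row 1: Σ corner-gray over 11 cells = 6226  → 2.6580
row 2: Σ corner-gray over 11 cells = 5977  → 2.5517
row 3: Σ corner-gray over 11 cells = 5405  → 2.3075
row 4: Σ corner-gray over 11 cells = 5197  → 2.2187
row 5: Σ corner-gray over 11 cells = 6598  → 2.8168
row 6: Σ corner-gray over 11 cells = 6139  → 2.6208
row 7: Σ corner-gray over 11 cells = 5159  → 2.2025
row 8: Σ corner-gray over 11 cells = 6239  → 2.6635
Σ rows: total corner-gray = 52683  → 22.4913 mm³

22.491


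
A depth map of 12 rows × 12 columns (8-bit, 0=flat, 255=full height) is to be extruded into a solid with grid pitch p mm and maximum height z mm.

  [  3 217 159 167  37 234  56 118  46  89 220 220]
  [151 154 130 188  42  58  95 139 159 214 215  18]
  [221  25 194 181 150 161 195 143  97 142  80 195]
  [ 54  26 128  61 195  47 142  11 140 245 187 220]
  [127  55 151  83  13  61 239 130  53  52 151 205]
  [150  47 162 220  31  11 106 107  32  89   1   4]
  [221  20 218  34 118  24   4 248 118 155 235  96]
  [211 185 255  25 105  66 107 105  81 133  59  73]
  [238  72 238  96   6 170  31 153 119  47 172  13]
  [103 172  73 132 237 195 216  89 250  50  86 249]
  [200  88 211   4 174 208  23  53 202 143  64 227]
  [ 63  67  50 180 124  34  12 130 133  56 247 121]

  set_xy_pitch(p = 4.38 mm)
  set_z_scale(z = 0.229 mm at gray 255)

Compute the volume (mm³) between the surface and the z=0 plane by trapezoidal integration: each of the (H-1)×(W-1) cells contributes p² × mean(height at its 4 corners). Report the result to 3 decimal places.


height_mm = gray/255 × 0.229; cell vol = 4.38² × mean(4 corners)
unit = 4.38² × 0.229 / (4×255) = 0.00430709 mm³ per gray-sum
row 0: Σ corner-gray over 11 cells = 5866  → 25.2654
row 1: Σ corner-gray over 11 cells = 6109  → 26.3120
row 2: Σ corner-gray over 11 cells = 5790  → 24.9380
row 3: Σ corner-gray over 11 cells = 4946  → 21.3028
row 4: Σ corner-gray over 11 cells = 4074  → 17.5471
row 5: Σ corner-gray over 11 cells = 4431  → 19.0847
row 6: Σ corner-gray over 11 cells = 5191  → 22.3581
row 7: Σ corner-gray over 11 cells = 4985  → 21.4708
row 8: Σ corner-gray over 11 cells = 5811  → 25.0285
row 9: Σ corner-gray over 11 cells = 6119  → 26.3551
row 10: Σ corner-gray over 11 cells = 5017  → 21.6086
Σ rows: total corner-gray = 58339  → 251.2711 mm³

251.271


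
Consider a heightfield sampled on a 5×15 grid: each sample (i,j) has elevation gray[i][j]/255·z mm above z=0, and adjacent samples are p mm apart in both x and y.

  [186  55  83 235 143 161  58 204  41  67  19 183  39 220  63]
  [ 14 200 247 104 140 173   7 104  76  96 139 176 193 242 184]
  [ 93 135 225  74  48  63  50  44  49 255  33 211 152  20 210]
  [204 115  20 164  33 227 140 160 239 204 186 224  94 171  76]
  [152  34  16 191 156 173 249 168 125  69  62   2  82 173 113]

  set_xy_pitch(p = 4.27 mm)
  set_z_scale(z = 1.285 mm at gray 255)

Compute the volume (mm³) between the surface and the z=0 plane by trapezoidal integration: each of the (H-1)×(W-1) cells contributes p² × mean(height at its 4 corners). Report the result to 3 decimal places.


666.678

height_mm = gray/255 × 1.285; cell vol = 4.27² × mean(4 corners)
unit = 4.27² × 1.285 / (4×255) = 0.0229699 mm³ per gray-sum
row 0: Σ corner-gray over 14 cells = 7257  → 166.6924
row 1: Σ corner-gray over 14 cells = 7013  → 161.0878
row 2: Σ corner-gray over 14 cells = 7255  → 166.6465
row 3: Σ corner-gray over 14 cells = 7499  → 172.2511
Σ rows: total corner-gray = 29024  → 666.6778 mm³
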